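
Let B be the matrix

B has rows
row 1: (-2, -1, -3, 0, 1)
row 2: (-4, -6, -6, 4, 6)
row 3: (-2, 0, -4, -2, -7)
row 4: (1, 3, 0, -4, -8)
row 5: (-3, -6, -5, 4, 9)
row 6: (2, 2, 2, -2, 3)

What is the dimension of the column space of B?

Row reduce to echelon form.
R2 ← R2 − (2)·R1: [0, -4, 0, 4, 4]
R3 ← R3 − R1: [0, 1, -1, -2, -8]
R4 ← R4 + (1/2)·R1: [0, 5/2, -3/2, -4, -15/2]
R5 ← R5 − (3/2)·R1: [0, -9/2, -1/2, 4, 15/2]
R6 ← R6 + R1: [0, 1, -1, -2, 4]
R3 ← R3 + (1/4)·R2: [0, 0, -1, -1, -7]
R4 ← R4 + (5/8)·R2: [0, 0, -3/2, -3/2, -5]
R5 ← R5 − (9/8)·R2: [0, 0, -1/2, -1/2, 3]
R6 ← R6 + (1/4)·R2: [0, 0, -1, -1, 5]
R4 ← R4 − (3/2)·R3: [0, 0, 0, 0, 11/2]
R5 ← R5 − (1/2)·R3: [0, 0, 0, 0, 13/2]
R6 ← R6 − R3: [0, 0, 0, 0, 12]
R5 ← R5 − (13/11)·R4: [0, 0, 0, 0, 0]
R6 ← R6 − (24/11)·R4: [0, 0, 0, 0, 0]
Echelon form has 4 nonzero rows, so rank(B) = 4.
The column space has dimension equal to the rank: 4.

4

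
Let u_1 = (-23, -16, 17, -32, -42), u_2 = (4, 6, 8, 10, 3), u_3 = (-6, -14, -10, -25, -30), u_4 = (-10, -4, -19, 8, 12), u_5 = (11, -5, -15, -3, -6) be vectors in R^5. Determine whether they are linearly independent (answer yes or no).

yes

Form the matrix with these vectors as rows and row reduce.
R2 ← R2 + (4/23)·R1: [0, 74/23, 252/23, 102/23, -99/23]
R3 ← R3 − (6/23)·R1: [0, -226/23, -332/23, -383/23, -438/23]
R4 ← R4 − (10/23)·R1: [0, 68/23, -607/23, 504/23, 696/23]
R5 ← R5 + (11/23)·R1: [0, -291/23, -158/23, -421/23, -600/23]
R3 ← R3 + (113/37)·R2: [0, 0, 704/37, -115/37, -1191/37]
R4 ← R4 − (34/37)·R2: [0, 0, -1349/37, 660/37, 1266/37]
R5 ← R5 + (291/74)·R2: [0, 0, 1340/37, -32/37, -3183/74]
R4 ← R4 + (1349/704)·R3: [0, 0, 0, 8365/704, -19335/704]
R5 ← R5 − (335/176)·R3: [0, 0, 0, 889/176, 3213/176]
R5 ← R5 − (508/1195)·R4: [0, 0, 0, 0, 14307/478]
5 nonzero rows, so the 5 vectors span a space of dimension 5.
Since 5 = 5, the vectors are linearly independent.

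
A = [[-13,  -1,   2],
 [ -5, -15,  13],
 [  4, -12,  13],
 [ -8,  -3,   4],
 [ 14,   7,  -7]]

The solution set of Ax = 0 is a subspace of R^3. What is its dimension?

0

Row reduce to echelon form.
R2 ← R2 − (5/13)·R1: [0, -190/13, 159/13]
R3 ← R3 + (4/13)·R1: [0, -160/13, 177/13]
R4 ← R4 − (8/13)·R1: [0, -31/13, 36/13]
R5 ← R5 + (14/13)·R1: [0, 77/13, -63/13]
R3 ← R3 − (16/19)·R2: [0, 0, 63/19]
R4 ← R4 − (31/190)·R2: [0, 0, 147/190]
R5 ← R5 + (77/190)·R2: [0, 0, 21/190]
R4 ← R4 − (7/30)·R3: [0, 0, 0]
R5 ← R5 − (1/30)·R3: [0, 0, 0]
3 nonzero rows, so rank(A) = 3.
A has 3 columns; by rank–nullity, nullity = 3 − 3 = 0.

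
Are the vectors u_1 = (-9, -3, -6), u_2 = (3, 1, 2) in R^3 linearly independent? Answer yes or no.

no

Form the matrix with these vectors as rows and row reduce.
R2 ← R2 + (1/3)·R1: [0, 0, 0]
1 nonzero row, so the 2 vectors span a space of dimension 1.
Since 1 < 2, the vectors are linearly dependent.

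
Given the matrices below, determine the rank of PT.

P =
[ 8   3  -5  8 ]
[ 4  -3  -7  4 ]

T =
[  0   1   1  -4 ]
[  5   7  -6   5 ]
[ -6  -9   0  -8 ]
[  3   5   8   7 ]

2

First compute PT:
[[ 69, 114,  54,  79],
 [ 39,  66,  54,  53]]
Now row reduce the product.
R2 ← R2 − (13/23)·R1: [0, 36/23, 540/23, 192/23]
2 nonzero rows, so rank(PT) = 2.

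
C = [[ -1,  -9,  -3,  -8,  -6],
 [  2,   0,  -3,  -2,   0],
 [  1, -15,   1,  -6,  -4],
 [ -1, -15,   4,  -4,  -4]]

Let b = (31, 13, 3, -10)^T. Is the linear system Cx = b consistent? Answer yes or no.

yes

Row reduce the augmented matrix [C | b].
R2 ← R2 + (2)·R1: [0, -18, -9, -18, -12, 75]
R3 ← R3 + R1: [0, -24, -2, -14, -10, 34]
R4 ← R4 − R1: [0, -6, 7, 4, 2, -41]
R3 ← R3 − (4/3)·R2: [0, 0, 10, 10, 6, -66]
R4 ← R4 − (1/3)·R2: [0, 0, 10, 10, 6, -66]
R4 ← R4 − R3: [0, 0, 0, 0, 0, 0]
The echelon form has 3 nonzero rows, and every pivot lies in the first 5 columns, so rank(C) = rank([C|b]) = 3.
The system is consistent.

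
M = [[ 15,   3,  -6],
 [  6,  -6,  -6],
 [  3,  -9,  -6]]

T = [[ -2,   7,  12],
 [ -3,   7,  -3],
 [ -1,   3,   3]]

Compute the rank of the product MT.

First compute MT:
[[-33, 108, 153],
 [ 12, -18,  72],
 [ 27, -60,  45]]
Now row reduce the product.
R2 ← R2 + (4/11)·R1: [0, 234/11, 1404/11]
R3 ← R3 + (9/11)·R1: [0, 312/11, 1872/11]
R3 ← R3 − (4/3)·R2: [0, 0, 0]
2 nonzero rows, so rank(MT) = 2.

2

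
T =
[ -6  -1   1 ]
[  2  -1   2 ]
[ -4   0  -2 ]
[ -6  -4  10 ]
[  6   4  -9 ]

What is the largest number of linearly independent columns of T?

3

Row reduce to echelon form.
R2 ← R2 + (1/3)·R1: [0, -4/3, 7/3]
R3 ← R3 − (2/3)·R1: [0, 2/3, -8/3]
R4 ← R4 − R1: [0, -3, 9]
R5 ← R5 + R1: [0, 3, -8]
R3 ← R3 + (1/2)·R2: [0, 0, -3/2]
R4 ← R4 − (9/4)·R2: [0, 0, 15/4]
R5 ← R5 + (9/4)·R2: [0, 0, -11/4]
R4 ← R4 + (5/2)·R3: [0, 0, 0]
R5 ← R5 − (11/6)·R3: [0, 0, 0]
Echelon form has 3 nonzero rows, so rank(T) = 3.
The rank gives the maximum number of linearly independent columns: 3.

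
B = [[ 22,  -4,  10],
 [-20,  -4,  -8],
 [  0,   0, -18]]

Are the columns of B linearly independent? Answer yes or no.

yes

Row reduce B to echelon form.
R2 ← R2 + (10/11)·R1: [0, -84/11, 12/11]
3 pivots among 3 columns.
Every column is a pivot column, so the columns are linearly independent.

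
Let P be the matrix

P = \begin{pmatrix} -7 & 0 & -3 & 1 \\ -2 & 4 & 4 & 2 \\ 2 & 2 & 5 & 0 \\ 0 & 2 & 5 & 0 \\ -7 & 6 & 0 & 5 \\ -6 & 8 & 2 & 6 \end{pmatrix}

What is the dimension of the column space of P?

3

Row reduce to echelon form.
R2 ← R2 − (2/7)·R1: [0, 4, 34/7, 12/7]
R3 ← R3 + (2/7)·R1: [0, 2, 29/7, 2/7]
R5 ← R5 − R1: [0, 6, 3, 4]
R6 ← R6 − (6/7)·R1: [0, 8, 32/7, 36/7]
R3 ← R3 − (1/2)·R2: [0, 0, 12/7, -4/7]
R4 ← R4 − (1/2)·R2: [0, 0, 18/7, -6/7]
R5 ← R5 − (3/2)·R2: [0, 0, -30/7, 10/7]
R6 ← R6 − (2)·R2: [0, 0, -36/7, 12/7]
R4 ← R4 − (3/2)·R3: [0, 0, 0, 0]
R5 ← R5 + (5/2)·R3: [0, 0, 0, 0]
R6 ← R6 + (3)·R3: [0, 0, 0, 0]
Echelon form has 3 nonzero rows, so rank(P) = 3.
The column space has dimension equal to the rank: 3.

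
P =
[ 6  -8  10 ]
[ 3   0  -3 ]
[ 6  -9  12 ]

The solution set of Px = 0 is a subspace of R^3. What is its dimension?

Row reduce to echelon form.
R2 ← R2 − (1/2)·R1: [0, 4, -8]
R3 ← R3 − R1: [0, -1, 2]
R3 ← R3 + (1/4)·R2: [0, 0, 0]
2 nonzero rows, so rank(P) = 2.
P has 3 columns; by rank–nullity, nullity = 3 − 2 = 1.

1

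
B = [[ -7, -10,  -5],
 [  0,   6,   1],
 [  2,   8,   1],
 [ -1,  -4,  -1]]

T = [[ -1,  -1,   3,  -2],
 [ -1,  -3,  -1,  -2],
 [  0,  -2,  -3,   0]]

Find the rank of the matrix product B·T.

First compute BT:
[[ 17,  47,   4,  34],
 [ -6, -20,  -9, -12],
 [-10, -28,  -5, -20],
 [  5,  15,   4,  10]]
Now row reduce the product.
R2 ← R2 + (6/17)·R1: [0, -58/17, -129/17, 0]
R3 ← R3 + (10/17)·R1: [0, -6/17, -45/17, 0]
R4 ← R4 − (5/17)·R1: [0, 20/17, 48/17, 0]
R3 ← R3 − (3/29)·R2: [0, 0, -54/29, 0]
R4 ← R4 + (10/29)·R2: [0, 0, 6/29, 0]
R4 ← R4 + (1/9)·R3: [0, 0, 0, 0]
3 nonzero rows, so rank(BT) = 3.

3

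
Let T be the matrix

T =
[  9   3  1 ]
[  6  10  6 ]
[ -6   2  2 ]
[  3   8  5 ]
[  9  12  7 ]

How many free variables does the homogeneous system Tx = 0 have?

Row reduce to echelon form.
R2 ← R2 − (2/3)·R1: [0, 8, 16/3]
R3 ← R3 + (2/3)·R1: [0, 4, 8/3]
R4 ← R4 − (1/3)·R1: [0, 7, 14/3]
R5 ← R5 − R1: [0, 9, 6]
R3 ← R3 − (1/2)·R2: [0, 0, 0]
R4 ← R4 − (7/8)·R2: [0, 0, 0]
R5 ← R5 − (9/8)·R2: [0, 0, 0]
2 nonzero rows, so rank(T) = 2.
T has 3 columns; by rank–nullity, nullity = 3 − 2 = 1.

1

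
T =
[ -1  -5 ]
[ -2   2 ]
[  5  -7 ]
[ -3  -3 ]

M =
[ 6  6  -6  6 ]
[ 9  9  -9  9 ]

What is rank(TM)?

1

First compute TM:
[[-51, -51,  51, -51],
 [  6,   6,  -6,   6],
 [-33, -33,  33, -33],
 [-45, -45,  45, -45]]
Now row reduce the product.
R2 ← R2 + (2/17)·R1: [0, 0, 0, 0]
R3 ← R3 − (11/17)·R1: [0, 0, 0, 0]
R4 ← R4 − (15/17)·R1: [0, 0, 0, 0]
1 nonzero row, so rank(TM) = 1.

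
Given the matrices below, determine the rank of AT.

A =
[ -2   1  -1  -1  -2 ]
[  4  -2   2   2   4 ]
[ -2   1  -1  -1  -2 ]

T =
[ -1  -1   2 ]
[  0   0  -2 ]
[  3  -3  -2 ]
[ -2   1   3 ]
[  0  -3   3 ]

1

First compute AT:
[[  1,  10, -13],
 [ -2, -20,  26],
 [  1,  10, -13]]
Now row reduce the product.
R2 ← R2 + (2)·R1: [0, 0, 0]
R3 ← R3 − R1: [0, 0, 0]
1 nonzero row, so rank(AT) = 1.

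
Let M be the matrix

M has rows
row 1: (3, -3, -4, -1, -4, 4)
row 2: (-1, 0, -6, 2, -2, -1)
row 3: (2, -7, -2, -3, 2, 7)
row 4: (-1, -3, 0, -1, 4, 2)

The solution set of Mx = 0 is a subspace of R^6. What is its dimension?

3

Row reduce to echelon form.
R2 ← R2 + (1/3)·R1: [0, -1, -22/3, 5/3, -10/3, 1/3]
R3 ← R3 − (2/3)·R1: [0, -5, 2/3, -7/3, 14/3, 13/3]
R4 ← R4 + (1/3)·R1: [0, -4, -4/3, -4/3, 8/3, 10/3]
R3 ← R3 − (5)·R2: [0, 0, 112/3, -32/3, 64/3, 8/3]
R4 ← R4 − (4)·R2: [0, 0, 28, -8, 16, 2]
R4 ← R4 − (3/4)·R3: [0, 0, 0, 0, 0, 0]
3 nonzero rows, so rank(M) = 3.
M has 6 columns; by rank–nullity, nullity = 6 − 3 = 3.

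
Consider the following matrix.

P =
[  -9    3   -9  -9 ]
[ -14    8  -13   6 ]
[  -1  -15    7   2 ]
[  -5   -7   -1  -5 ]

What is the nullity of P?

Row reduce to echelon form.
R2 ← R2 − (14/9)·R1: [0, 10/3, 1, 20]
R3 ← R3 − (1/9)·R1: [0, -46/3, 8, 3]
R4 ← R4 − (5/9)·R1: [0, -26/3, 4, 0]
R3 ← R3 + (23/5)·R2: [0, 0, 63/5, 95]
R4 ← R4 + (13/5)·R2: [0, 0, 33/5, 52]
R4 ← R4 − (11/21)·R3: [0, 0, 0, 47/21]
4 nonzero rows, so rank(P) = 4.
P has 4 columns; by rank–nullity, nullity = 4 − 4 = 0.

0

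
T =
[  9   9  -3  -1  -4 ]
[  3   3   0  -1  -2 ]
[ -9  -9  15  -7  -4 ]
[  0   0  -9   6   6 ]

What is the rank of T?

Row reduce to echelon form.
R2 ← R2 − (1/3)·R1: [0, 0, 1, -2/3, -2/3]
R3 ← R3 + R1: [0, 0, 12, -8, -8]
R3 ← R3 − (12)·R2: [0, 0, 0, 0, 0]
R4 ← R4 + (9)·R2: [0, 0, 0, 0, 0]
Echelon form has 2 nonzero rows, so rank(T) = 2.

2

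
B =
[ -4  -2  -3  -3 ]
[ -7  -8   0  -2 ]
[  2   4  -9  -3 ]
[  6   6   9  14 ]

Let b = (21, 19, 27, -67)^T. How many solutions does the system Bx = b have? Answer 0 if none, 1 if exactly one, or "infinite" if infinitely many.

Row reduce the augmented matrix [B | b].
R2 ← R2 − (7/4)·R1: [0, -9/2, 21/4, 13/4, -71/4]
R3 ← R3 + (1/2)·R1: [0, 3, -21/2, -9/2, 75/2]
R4 ← R4 + (3/2)·R1: [0, 3, 9/2, 19/2, -71/2]
R3 ← R3 + (2/3)·R2: [0, 0, -7, -7/3, 77/3]
R4 ← R4 + (2/3)·R2: [0, 0, 8, 35/3, -142/3]
R4 ← R4 + (8/7)·R3: [0, 0, 0, 9, -18]
The echelon form has 4 nonzero rows, and every pivot lies in the first 4 columns, so rank(B) = rank([B|b]) = 4.
The system is consistent.
rank = 4 = number of unknowns, so the solution is unique.

1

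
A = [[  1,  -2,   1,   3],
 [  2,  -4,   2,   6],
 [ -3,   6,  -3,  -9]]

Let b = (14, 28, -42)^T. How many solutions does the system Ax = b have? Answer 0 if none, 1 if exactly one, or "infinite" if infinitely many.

Row reduce the augmented matrix [A | b].
R2 ← R2 − (2)·R1: [0, 0, 0, 0, 0]
R3 ← R3 + (3)·R1: [0, 0, 0, 0, 0]
The echelon form has 1 nonzero rows, and every pivot lies in the first 4 columns, so rank(A) = rank([A|b]) = 1.
The system is consistent.
rank = 1 < 4 unknowns, so there are infinitely many solutions.

infinite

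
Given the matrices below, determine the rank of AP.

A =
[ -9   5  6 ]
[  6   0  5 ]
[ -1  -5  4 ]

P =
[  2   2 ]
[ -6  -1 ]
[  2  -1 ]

2

First compute AP:
[[-36, -29],
 [ 22,   7],
 [ 36,  -1]]
Now row reduce the product.
R2 ← R2 + (11/18)·R1: [0, -193/18]
R3 ← R3 + R1: [0, -30]
R3 ← R3 − (540/193)·R2: [0, 0]
2 nonzero rows, so rank(AP) = 2.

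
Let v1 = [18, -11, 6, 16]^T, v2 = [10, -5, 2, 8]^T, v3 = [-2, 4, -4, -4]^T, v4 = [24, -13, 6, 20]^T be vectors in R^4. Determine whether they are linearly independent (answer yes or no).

no

Form the matrix with these vectors as rows and row reduce.
R2 ← R2 − (5/9)·R1: [0, 10/9, -4/3, -8/9]
R3 ← R3 + (1/9)·R1: [0, 25/9, -10/3, -20/9]
R4 ← R4 − (4/3)·R1: [0, 5/3, -2, -4/3]
R3 ← R3 − (5/2)·R2: [0, 0, 0, 0]
R4 ← R4 − (3/2)·R2: [0, 0, 0, 0]
2 nonzero rows, so the 4 vectors span a space of dimension 2.
Since 2 < 4, the vectors are linearly dependent.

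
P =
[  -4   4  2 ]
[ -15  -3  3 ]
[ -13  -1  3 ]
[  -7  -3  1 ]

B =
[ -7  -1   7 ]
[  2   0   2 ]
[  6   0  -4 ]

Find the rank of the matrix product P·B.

First compute PB:
[[ 48,   4, -28],
 [117,  15, -123],
 [107,  13, -105],
 [ 49,   7, -59]]
Now row reduce the product.
R2 ← R2 − (39/16)·R1: [0, 21/4, -219/4]
R3 ← R3 − (107/48)·R1: [0, 49/12, -511/12]
R4 ← R4 − (49/48)·R1: [0, 35/12, -365/12]
R3 ← R3 − (7/9)·R2: [0, 0, 0]
R4 ← R4 − (5/9)·R2: [0, 0, 0]
2 nonzero rows, so rank(PB) = 2.

2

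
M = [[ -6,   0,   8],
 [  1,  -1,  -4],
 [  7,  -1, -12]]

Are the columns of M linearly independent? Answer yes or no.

no

Row reduce M to echelon form.
R2 ← R2 + (1/6)·R1: [0, -1, -8/3]
R3 ← R3 + (7/6)·R1: [0, -1, -8/3]
R3 ← R3 − R2: [0, 0, 0]
2 pivots among 3 columns.
Only 2 < 3 pivot columns, so the columns are linearly dependent.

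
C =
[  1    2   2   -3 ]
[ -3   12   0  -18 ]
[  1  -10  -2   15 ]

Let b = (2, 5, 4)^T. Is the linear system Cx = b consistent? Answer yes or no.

Row reduce the augmented matrix [C | b].
R2 ← R2 + (3)·R1: [0, 18, 6, -27, 11]
R3 ← R3 − R1: [0, -12, -4, 18, 2]
R3 ← R3 + (2/3)·R2: [0, 0, 0, 0, 28/3]
The echelon form has 3 nonzero rows; the last pivot sits in the augmented column, so rank(C) = 2 but rank([C|b]) = 3.
Since the ranks differ, the system is inconsistent.

no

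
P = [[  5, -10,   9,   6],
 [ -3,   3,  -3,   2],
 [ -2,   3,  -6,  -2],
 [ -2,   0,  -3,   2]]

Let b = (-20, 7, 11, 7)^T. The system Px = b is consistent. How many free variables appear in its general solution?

Row reduce the augmented matrix [P | b].
R2 ← R2 + (3/5)·R1: [0, -3, 12/5, 28/5, -5]
R3 ← R3 + (2/5)·R1: [0, -1, -12/5, 2/5, 3]
R4 ← R4 + (2/5)·R1: [0, -4, 3/5, 22/5, -1]
R3 ← R3 − (1/3)·R2: [0, 0, -16/5, -22/15, 14/3]
R4 ← R4 − (4/3)·R2: [0, 0, -13/5, -46/15, 17/3]
R4 ← R4 − (13/16)·R3: [0, 0, 0, -15/8, 15/8]
The echelon form has 4 nonzero rows, and every pivot lies in the first 4 columns, so rank(P) = rank([P|b]) = 4.
The system is consistent.
Free variables = (unknowns) − (rank) = 4 − 4 = 0.

0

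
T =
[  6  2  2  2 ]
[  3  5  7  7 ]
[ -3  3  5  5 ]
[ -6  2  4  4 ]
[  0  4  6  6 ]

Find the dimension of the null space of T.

Row reduce to echelon form.
R2 ← R2 − (1/2)·R1: [0, 4, 6, 6]
R3 ← R3 + (1/2)·R1: [0, 4, 6, 6]
R4 ← R4 + R1: [0, 4, 6, 6]
R3 ← R3 − R2: [0, 0, 0, 0]
R4 ← R4 − R2: [0, 0, 0, 0]
R5 ← R5 − R2: [0, 0, 0, 0]
2 nonzero rows, so rank(T) = 2.
T has 4 columns; by rank–nullity, nullity = 4 − 2 = 2.

2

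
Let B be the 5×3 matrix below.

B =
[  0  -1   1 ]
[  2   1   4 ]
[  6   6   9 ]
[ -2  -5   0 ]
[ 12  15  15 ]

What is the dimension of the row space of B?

2

Row reduce to echelon form.
Swap R1 ↔ R2
R3 ← R3 − (3)·R1: [0, 3, -3]
R4 ← R4 + R1: [0, -4, 4]
R5 ← R5 − (6)·R1: [0, 9, -9]
R3 ← R3 + (3)·R2: [0, 0, 0]
R4 ← R4 − (4)·R2: [0, 0, 0]
R5 ← R5 + (9)·R2: [0, 0, 0]
Echelon form has 2 nonzero rows, so rank(B) = 2.
The row space has dimension equal to the rank: 2.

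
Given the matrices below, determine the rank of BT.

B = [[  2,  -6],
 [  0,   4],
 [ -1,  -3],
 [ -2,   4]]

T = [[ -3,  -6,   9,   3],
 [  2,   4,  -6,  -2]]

1

First compute BT:
[[-18, -36,  54,  18],
 [  8,  16, -24,  -8],
 [ -3,  -6,   9,   3],
 [ 14,  28, -42, -14]]
Now row reduce the product.
R2 ← R2 + (4/9)·R1: [0, 0, 0, 0]
R3 ← R3 − (1/6)·R1: [0, 0, 0, 0]
R4 ← R4 + (7/9)·R1: [0, 0, 0, 0]
1 nonzero row, so rank(BT) = 1.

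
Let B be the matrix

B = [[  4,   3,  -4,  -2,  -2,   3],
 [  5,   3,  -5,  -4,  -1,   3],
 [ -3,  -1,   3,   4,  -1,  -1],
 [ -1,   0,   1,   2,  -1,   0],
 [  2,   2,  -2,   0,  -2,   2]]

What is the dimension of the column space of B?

Row reduce to echelon form.
R2 ← R2 − (5/4)·R1: [0, -3/4, 0, -3/2, 3/2, -3/4]
R3 ← R3 + (3/4)·R1: [0, 5/4, 0, 5/2, -5/2, 5/4]
R4 ← R4 + (1/4)·R1: [0, 3/4, 0, 3/2, -3/2, 3/4]
R5 ← R5 − (1/2)·R1: [0, 1/2, 0, 1, -1, 1/2]
R3 ← R3 + (5/3)·R2: [0, 0, 0, 0, 0, 0]
R4 ← R4 + R2: [0, 0, 0, 0, 0, 0]
R5 ← R5 + (2/3)·R2: [0, 0, 0, 0, 0, 0]
Echelon form has 2 nonzero rows, so rank(B) = 2.
The column space has dimension equal to the rank: 2.

2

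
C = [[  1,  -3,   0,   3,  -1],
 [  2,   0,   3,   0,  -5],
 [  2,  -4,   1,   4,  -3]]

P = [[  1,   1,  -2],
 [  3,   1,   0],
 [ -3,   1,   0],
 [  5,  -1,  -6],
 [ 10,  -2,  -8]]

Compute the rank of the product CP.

2

First compute CP:
[[ -3,  -3, -12],
 [-57,  15,  36],
 [-23,   1,  -4]]
Now row reduce the product.
R2 ← R2 − (19)·R1: [0, 72, 264]
R3 ← R3 − (23/3)·R1: [0, 24, 88]
R3 ← R3 − (1/3)·R2: [0, 0, 0]
2 nonzero rows, so rank(CP) = 2.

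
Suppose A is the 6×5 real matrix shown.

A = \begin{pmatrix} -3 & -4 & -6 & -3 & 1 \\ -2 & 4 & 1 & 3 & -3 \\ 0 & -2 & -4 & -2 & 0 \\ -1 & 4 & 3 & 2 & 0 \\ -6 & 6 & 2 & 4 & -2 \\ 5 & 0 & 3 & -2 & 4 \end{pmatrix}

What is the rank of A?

Row reduce to echelon form.
R2 ← R2 − (2/3)·R1: [0, 20/3, 5, 5, -11/3]
R4 ← R4 − (1/3)·R1: [0, 16/3, 5, 3, -1/3]
R5 ← R5 − (2)·R1: [0, 14, 14, 10, -4]
R6 ← R6 + (5/3)·R1: [0, -20/3, -7, -7, 17/3]
R3 ← R3 + (3/10)·R2: [0, 0, -5/2, -1/2, -11/10]
R4 ← R4 − (4/5)·R2: [0, 0, 1, -1, 13/5]
R5 ← R5 − (21/10)·R2: [0, 0, 7/2, -1/2, 37/10]
R6 ← R6 + R2: [0, 0, -2, -2, 2]
R4 ← R4 + (2/5)·R3: [0, 0, 0, -6/5, 54/25]
R5 ← R5 + (7/5)·R3: [0, 0, 0, -6/5, 54/25]
R6 ← R6 − (4/5)·R3: [0, 0, 0, -8/5, 72/25]
R5 ← R5 − R4: [0, 0, 0, 0, 0]
R6 ← R6 − (4/3)·R4: [0, 0, 0, 0, 0]
Echelon form has 4 nonzero rows, so rank(A) = 4.

4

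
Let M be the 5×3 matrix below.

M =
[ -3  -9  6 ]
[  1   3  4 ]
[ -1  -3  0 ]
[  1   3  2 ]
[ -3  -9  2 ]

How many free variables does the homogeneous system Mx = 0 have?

1

Row reduce to echelon form.
R2 ← R2 + (1/3)·R1: [0, 0, 6]
R3 ← R3 − (1/3)·R1: [0, 0, -2]
R4 ← R4 + (1/3)·R1: [0, 0, 4]
R5 ← R5 − R1: [0, 0, -4]
R3 ← R3 + (1/3)·R2: [0, 0, 0]
R4 ← R4 − (2/3)·R2: [0, 0, 0]
R5 ← R5 + (2/3)·R2: [0, 0, 0]
2 nonzero rows, so rank(M) = 2.
M has 3 columns; by rank–nullity, nullity = 3 − 2 = 1.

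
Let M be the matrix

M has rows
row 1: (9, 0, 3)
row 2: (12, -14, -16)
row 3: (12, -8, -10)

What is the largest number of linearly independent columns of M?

Row reduce to echelon form.
R2 ← R2 − (4/3)·R1: [0, -14, -20]
R3 ← R3 − (4/3)·R1: [0, -8, -14]
R3 ← R3 − (4/7)·R2: [0, 0, -18/7]
Echelon form has 3 nonzero rows, so rank(M) = 3.
The rank gives the maximum number of linearly independent columns: 3.

3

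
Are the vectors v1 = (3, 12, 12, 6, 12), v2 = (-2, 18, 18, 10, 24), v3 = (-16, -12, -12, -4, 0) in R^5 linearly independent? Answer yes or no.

Form the matrix with these vectors as rows and row reduce.
R2 ← R2 + (2/3)·R1: [0, 26, 26, 14, 32]
R3 ← R3 + (16/3)·R1: [0, 52, 52, 28, 64]
R3 ← R3 − (2)·R2: [0, 0, 0, 0, 0]
2 nonzero rows, so the 3 vectors span a space of dimension 2.
Since 2 < 3, the vectors are linearly dependent.

no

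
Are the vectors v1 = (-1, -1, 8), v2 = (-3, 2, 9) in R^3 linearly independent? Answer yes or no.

yes

Form the matrix with these vectors as rows and row reduce.
R2 ← R2 − (3)·R1: [0, 5, -15]
2 nonzero rows, so the 2 vectors span a space of dimension 2.
Since 2 = 2, the vectors are linearly independent.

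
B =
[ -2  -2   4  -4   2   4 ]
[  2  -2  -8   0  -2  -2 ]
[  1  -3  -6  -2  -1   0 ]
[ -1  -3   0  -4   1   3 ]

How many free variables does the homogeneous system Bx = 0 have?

4

Row reduce to echelon form.
R2 ← R2 + R1: [0, -4, -4, -4, 0, 2]
R3 ← R3 + (1/2)·R1: [0, -4, -4, -4, 0, 2]
R4 ← R4 − (1/2)·R1: [0, -2, -2, -2, 0, 1]
R3 ← R3 − R2: [0, 0, 0, 0, 0, 0]
R4 ← R4 − (1/2)·R2: [0, 0, 0, 0, 0, 0]
2 nonzero rows, so rank(B) = 2.
B has 6 columns; by rank–nullity, nullity = 6 − 2 = 4.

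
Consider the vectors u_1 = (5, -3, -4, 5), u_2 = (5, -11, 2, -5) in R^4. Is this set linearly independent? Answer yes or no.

yes

Form the matrix with these vectors as rows and row reduce.
R2 ← R2 − R1: [0, -8, 6, -10]
2 nonzero rows, so the 2 vectors span a space of dimension 2.
Since 2 = 2, the vectors are linearly independent.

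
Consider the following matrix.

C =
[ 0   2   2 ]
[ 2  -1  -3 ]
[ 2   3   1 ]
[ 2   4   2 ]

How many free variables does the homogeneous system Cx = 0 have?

Row reduce to echelon form.
Swap R1 ↔ R2
R3 ← R3 − R1: [0, 4, 4]
R4 ← R4 − R1: [0, 5, 5]
R3 ← R3 − (2)·R2: [0, 0, 0]
R4 ← R4 − (5/2)·R2: [0, 0, 0]
2 nonzero rows, so rank(C) = 2.
C has 3 columns; by rank–nullity, nullity = 3 − 2 = 1.

1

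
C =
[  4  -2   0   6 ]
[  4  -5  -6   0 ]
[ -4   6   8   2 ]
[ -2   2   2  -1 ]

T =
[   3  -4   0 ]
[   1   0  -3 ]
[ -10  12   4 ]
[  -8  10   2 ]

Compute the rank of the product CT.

First compute CT:
[[-38,  44,  18],
 [ 67, -88,  -9],
 [-102, 132,  18],
 [-16,  22,   0]]
Now row reduce the product.
R2 ← R2 + (67/38)·R1: [0, -198/19, 432/19]
R3 ← R3 − (51/19)·R1: [0, 264/19, -576/19]
R4 ← R4 − (8/19)·R1: [0, 66/19, -144/19]
R3 ← R3 + (4/3)·R2: [0, 0, 0]
R4 ← R4 + (1/3)·R2: [0, 0, 0]
2 nonzero rows, so rank(CT) = 2.

2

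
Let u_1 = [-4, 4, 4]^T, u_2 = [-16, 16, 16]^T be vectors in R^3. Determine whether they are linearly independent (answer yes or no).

Form the matrix with these vectors as rows and row reduce.
R2 ← R2 − (4)·R1: [0, 0, 0]
1 nonzero row, so the 2 vectors span a space of dimension 1.
Since 1 < 2, the vectors are linearly dependent.

no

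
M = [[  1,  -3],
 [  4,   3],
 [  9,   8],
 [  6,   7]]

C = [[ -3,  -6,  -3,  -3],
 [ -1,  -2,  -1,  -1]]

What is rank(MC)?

First compute MC:
[[  0,   0,   0,   0],
 [-15, -30, -15, -15],
 [-35, -70, -35, -35],
 [-25, -50, -25, -25]]
Now row reduce the product.
Swap R1 ↔ R2
R3 ← R3 − (7/3)·R1: [0, 0, 0, 0]
R4 ← R4 − (5/3)·R1: [0, 0, 0, 0]
1 nonzero row, so rank(MC) = 1.

1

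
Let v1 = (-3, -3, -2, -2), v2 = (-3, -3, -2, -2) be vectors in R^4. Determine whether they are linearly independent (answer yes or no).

Form the matrix with these vectors as rows and row reduce.
R2 ← R2 − R1: [0, 0, 0, 0]
1 nonzero row, so the 2 vectors span a space of dimension 1.
Since 1 < 2, the vectors are linearly dependent.

no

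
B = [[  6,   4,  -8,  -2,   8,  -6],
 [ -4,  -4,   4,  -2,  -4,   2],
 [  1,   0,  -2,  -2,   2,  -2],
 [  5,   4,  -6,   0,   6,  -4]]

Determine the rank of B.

Row reduce to echelon form.
R2 ← R2 + (2/3)·R1: [0, -4/3, -4/3, -10/3, 4/3, -2]
R3 ← R3 − (1/6)·R1: [0, -2/3, -2/3, -5/3, 2/3, -1]
R4 ← R4 − (5/6)·R1: [0, 2/3, 2/3, 5/3, -2/3, 1]
R3 ← R3 − (1/2)·R2: [0, 0, 0, 0, 0, 0]
R4 ← R4 + (1/2)·R2: [0, 0, 0, 0, 0, 0]
Echelon form has 2 nonzero rows, so rank(B) = 2.

2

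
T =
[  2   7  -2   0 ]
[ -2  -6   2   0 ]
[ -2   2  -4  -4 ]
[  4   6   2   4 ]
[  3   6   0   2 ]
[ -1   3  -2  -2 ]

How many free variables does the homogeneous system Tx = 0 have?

1

Row reduce to echelon form.
R2 ← R2 + R1: [0, 1, 0, 0]
R3 ← R3 + R1: [0, 9, -6, -4]
R4 ← R4 − (2)·R1: [0, -8, 6, 4]
R5 ← R5 − (3/2)·R1: [0, -9/2, 3, 2]
R6 ← R6 + (1/2)·R1: [0, 13/2, -3, -2]
R3 ← R3 − (9)·R2: [0, 0, -6, -4]
R4 ← R4 + (8)·R2: [0, 0, 6, 4]
R5 ← R5 + (9/2)·R2: [0, 0, 3, 2]
R6 ← R6 − (13/2)·R2: [0, 0, -3, -2]
R4 ← R4 + R3: [0, 0, 0, 0]
R5 ← R5 + (1/2)·R3: [0, 0, 0, 0]
R6 ← R6 − (1/2)·R3: [0, 0, 0, 0]
3 nonzero rows, so rank(T) = 3.
T has 4 columns; by rank–nullity, nullity = 4 − 3 = 1.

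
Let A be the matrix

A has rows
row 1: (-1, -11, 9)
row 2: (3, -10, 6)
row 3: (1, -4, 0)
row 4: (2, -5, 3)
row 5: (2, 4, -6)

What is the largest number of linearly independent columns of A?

Row reduce to echelon form.
R2 ← R2 + (3)·R1: [0, -43, 33]
R3 ← R3 + R1: [0, -15, 9]
R4 ← R4 + (2)·R1: [0, -27, 21]
R5 ← R5 + (2)·R1: [0, -18, 12]
R3 ← R3 − (15/43)·R2: [0, 0, -108/43]
R4 ← R4 − (27/43)·R2: [0, 0, 12/43]
R5 ← R5 − (18/43)·R2: [0, 0, -78/43]
R4 ← R4 + (1/9)·R3: [0, 0, 0]
R5 ← R5 − (13/18)·R3: [0, 0, 0]
Echelon form has 3 nonzero rows, so rank(A) = 3.
The rank gives the maximum number of linearly independent columns: 3.

3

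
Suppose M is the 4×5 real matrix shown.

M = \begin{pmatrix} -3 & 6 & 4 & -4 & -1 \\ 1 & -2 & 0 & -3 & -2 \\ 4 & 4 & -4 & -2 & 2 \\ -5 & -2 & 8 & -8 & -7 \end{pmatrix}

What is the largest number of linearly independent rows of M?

3

Row reduce to echelon form.
R2 ← R2 + (1/3)·R1: [0, 0, 4/3, -13/3, -7/3]
R3 ← R3 + (4/3)·R1: [0, 12, 4/3, -22/3, 2/3]
R4 ← R4 − (5/3)·R1: [0, -12, 4/3, -4/3, -16/3]
Swap R2 ↔ R3
R4 ← R4 + R2: [0, 0, 8/3, -26/3, -14/3]
R4 ← R4 − (2)·R3: [0, 0, 0, 0, 0]
Echelon form has 3 nonzero rows, so rank(M) = 3.
The rank gives the maximum number of linearly independent rows: 3.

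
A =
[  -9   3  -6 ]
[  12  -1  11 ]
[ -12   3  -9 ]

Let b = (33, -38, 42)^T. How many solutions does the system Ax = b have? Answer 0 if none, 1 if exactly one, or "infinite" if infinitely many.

infinite

Row reduce the augmented matrix [A | b].
R2 ← R2 + (4/3)·R1: [0, 3, 3, 6]
R3 ← R3 − (4/3)·R1: [0, -1, -1, -2]
R3 ← R3 + (1/3)·R2: [0, 0, 0, 0]
The echelon form has 2 nonzero rows, and every pivot lies in the first 3 columns, so rank(A) = rank([A|b]) = 2.
The system is consistent.
rank = 2 < 3 unknowns, so there are infinitely many solutions.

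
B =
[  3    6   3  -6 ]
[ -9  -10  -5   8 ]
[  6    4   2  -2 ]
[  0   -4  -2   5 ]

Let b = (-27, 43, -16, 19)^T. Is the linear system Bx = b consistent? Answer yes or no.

yes

Row reduce the augmented matrix [B | b].
R2 ← R2 + (3)·R1: [0, 8, 4, -10, -38]
R3 ← R3 − (2)·R1: [0, -8, -4, 10, 38]
R3 ← R3 + R2: [0, 0, 0, 0, 0]
R4 ← R4 + (1/2)·R2: [0, 0, 0, 0, 0]
The echelon form has 2 nonzero rows, and every pivot lies in the first 4 columns, so rank(B) = rank([B|b]) = 2.
The system is consistent.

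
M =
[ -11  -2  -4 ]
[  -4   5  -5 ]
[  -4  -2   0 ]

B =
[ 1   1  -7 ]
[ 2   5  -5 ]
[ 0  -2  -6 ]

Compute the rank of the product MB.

First compute MB:
[[-15, -13, 111],
 [  6,  31,  33],
 [ -8, -14,  38]]
Now row reduce the product.
R2 ← R2 + (2/5)·R1: [0, 129/5, 387/5]
R3 ← R3 − (8/15)·R1: [0, -106/15, -106/5]
R3 ← R3 + (106/387)·R2: [0, 0, 0]
2 nonzero rows, so rank(MB) = 2.

2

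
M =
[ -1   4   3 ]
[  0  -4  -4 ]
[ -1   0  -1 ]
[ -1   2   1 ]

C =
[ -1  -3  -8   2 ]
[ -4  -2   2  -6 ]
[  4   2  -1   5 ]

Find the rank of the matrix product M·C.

2

First compute MC:
[[ -3,   1,  13, -11],
 [  0,   0,  -4,   4],
 [ -3,   1,   9,  -7],
 [ -3,   1,  11,  -9]]
Now row reduce the product.
R3 ← R3 − R1: [0, 0, -4, 4]
R4 ← R4 − R1: [0, 0, -2, 2]
R3 ← R3 − R2: [0, 0, 0, 0]
R4 ← R4 − (1/2)·R2: [0, 0, 0, 0]
2 nonzero rows, so rank(MC) = 2.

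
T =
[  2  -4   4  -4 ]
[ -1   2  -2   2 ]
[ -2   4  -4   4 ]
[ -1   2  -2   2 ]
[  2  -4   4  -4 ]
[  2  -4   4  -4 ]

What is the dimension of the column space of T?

Row reduce to echelon form.
R2 ← R2 + (1/2)·R1: [0, 0, 0, 0]
R3 ← R3 + R1: [0, 0, 0, 0]
R4 ← R4 + (1/2)·R1: [0, 0, 0, 0]
R5 ← R5 − R1: [0, 0, 0, 0]
R6 ← R6 − R1: [0, 0, 0, 0]
Echelon form has 1 nonzero row, so rank(T) = 1.
The column space has dimension equal to the rank: 1.

1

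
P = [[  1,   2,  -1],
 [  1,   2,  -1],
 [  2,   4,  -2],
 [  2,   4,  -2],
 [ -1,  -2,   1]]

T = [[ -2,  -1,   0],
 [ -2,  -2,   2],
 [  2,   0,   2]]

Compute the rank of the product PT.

1

First compute PT:
[[ -8,  -5,   2],
 [ -8,  -5,   2],
 [-16, -10,   4],
 [-16, -10,   4],
 [  8,   5,  -2]]
Now row reduce the product.
R2 ← R2 − R1: [0, 0, 0]
R3 ← R3 − (2)·R1: [0, 0, 0]
R4 ← R4 − (2)·R1: [0, 0, 0]
R5 ← R5 + R1: [0, 0, 0]
1 nonzero row, so rank(PT) = 1.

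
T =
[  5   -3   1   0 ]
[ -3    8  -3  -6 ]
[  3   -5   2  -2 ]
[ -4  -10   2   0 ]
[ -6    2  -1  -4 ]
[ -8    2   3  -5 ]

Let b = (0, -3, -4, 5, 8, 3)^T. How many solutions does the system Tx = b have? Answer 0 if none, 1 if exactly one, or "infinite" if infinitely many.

0

Row reduce the augmented matrix [T | b].
R2 ← R2 + (3/5)·R1: [0, 31/5, -12/5, -6, -3]
R3 ← R3 − (3/5)·R1: [0, -16/5, 7/5, -2, -4]
R4 ← R4 + (4/5)·R1: [0, -62/5, 14/5, 0, 5]
R5 ← R5 + (6/5)·R1: [0, -8/5, 1/5, -4, 8]
R6 ← R6 + (8/5)·R1: [0, -14/5, 23/5, -5, 3]
R3 ← R3 + (16/31)·R2: [0, 0, 5/31, -158/31, -172/31]
R4 ← R4 + (2)·R2: [0, 0, -2, -12, -1]
R5 ← R5 + (8/31)·R2: [0, 0, -13/31, -172/31, 224/31]
R6 ← R6 + (14/31)·R2: [0, 0, 109/31, -239/31, 51/31]
R4 ← R4 + (62/5)·R3: [0, 0, 0, -376/5, -349/5]
R5 ← R5 + (13/5)·R3: [0, 0, 0, -94/5, -36/5]
R6 ← R6 − (109/5)·R3: [0, 0, 0, 517/5, 613/5]
R5 ← R5 − (1/4)·R4: [0, 0, 0, 0, 41/4]
R6 ← R6 + (11/8)·R4: [0, 0, 0, 0, 213/8]
R6 ← R6 − (213/82)·R5: [0, 0, 0, 0, 0]
The echelon form has 5 nonzero rows; the last pivot sits in the augmented column, so rank(T) = 4 but rank([T|b]) = 5.
Since the ranks differ, the system is inconsistent.
It has no solutions.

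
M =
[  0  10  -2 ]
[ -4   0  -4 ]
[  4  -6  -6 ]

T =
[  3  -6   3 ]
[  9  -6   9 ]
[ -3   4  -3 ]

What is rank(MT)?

First compute MT:
[[ 96, -68,  96],
 [  0,   8,   0],
 [-24, -12, -24]]
Now row reduce the product.
R3 ← R3 + (1/4)·R1: [0, -29, 0]
R3 ← R3 + (29/8)·R2: [0, 0, 0]
2 nonzero rows, so rank(MT) = 2.

2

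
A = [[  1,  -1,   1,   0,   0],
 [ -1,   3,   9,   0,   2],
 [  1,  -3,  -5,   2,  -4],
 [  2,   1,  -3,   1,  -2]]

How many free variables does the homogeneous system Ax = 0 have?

Row reduce to echelon form.
R2 ← R2 + R1: [0, 2, 10, 0, 2]
R3 ← R3 − R1: [0, -2, -6, 2, -4]
R4 ← R4 − (2)·R1: [0, 3, -5, 1, -2]
R3 ← R3 + R2: [0, 0, 4, 2, -2]
R4 ← R4 − (3/2)·R2: [0, 0, -20, 1, -5]
R4 ← R4 + (5)·R3: [0, 0, 0, 11, -15]
4 nonzero rows, so rank(A) = 4.
A has 5 columns; by rank–nullity, nullity = 5 − 4 = 1.

1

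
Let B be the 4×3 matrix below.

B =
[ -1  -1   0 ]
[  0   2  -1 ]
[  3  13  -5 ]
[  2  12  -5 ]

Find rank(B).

Row reduce to echelon form.
R3 ← R3 + (3)·R1: [0, 10, -5]
R4 ← R4 + (2)·R1: [0, 10, -5]
R3 ← R3 − (5)·R2: [0, 0, 0]
R4 ← R4 − (5)·R2: [0, 0, 0]
Echelon form has 2 nonzero rows, so rank(B) = 2.

2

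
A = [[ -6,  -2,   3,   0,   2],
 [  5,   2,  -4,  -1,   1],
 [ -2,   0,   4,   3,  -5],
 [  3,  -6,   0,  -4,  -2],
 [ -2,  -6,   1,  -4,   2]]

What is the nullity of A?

Row reduce to echelon form.
R2 ← R2 + (5/6)·R1: [0, 1/3, -3/2, -1, 8/3]
R3 ← R3 − (1/3)·R1: [0, 2/3, 3, 3, -17/3]
R4 ← R4 + (1/2)·R1: [0, -7, 3/2, -4, -1]
R5 ← R5 − (1/3)·R1: [0, -16/3, 0, -4, 4/3]
R3 ← R3 − (2)·R2: [0, 0, 6, 5, -11]
R4 ← R4 + (21)·R2: [0, 0, -30, -25, 55]
R5 ← R5 + (16)·R2: [0, 0, -24, -20, 44]
R4 ← R4 + (5)·R3: [0, 0, 0, 0, 0]
R5 ← R5 + (4)·R3: [0, 0, 0, 0, 0]
3 nonzero rows, so rank(A) = 3.
A has 5 columns; by rank–nullity, nullity = 5 − 3 = 2.

2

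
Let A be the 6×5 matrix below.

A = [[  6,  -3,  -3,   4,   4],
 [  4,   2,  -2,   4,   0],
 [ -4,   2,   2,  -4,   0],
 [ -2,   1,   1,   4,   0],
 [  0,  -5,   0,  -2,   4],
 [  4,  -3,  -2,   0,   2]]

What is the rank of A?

4

Row reduce to echelon form.
R2 ← R2 − (2/3)·R1: [0, 4, 0, 4/3, -8/3]
R3 ← R3 + (2/3)·R1: [0, 0, 0, -4/3, 8/3]
R4 ← R4 + (1/3)·R1: [0, 0, 0, 16/3, 4/3]
R6 ← R6 − (2/3)·R1: [0, -1, 0, -8/3, -2/3]
R5 ← R5 + (5/4)·R2: [0, 0, 0, -1/3, 2/3]
R6 ← R6 + (1/4)·R2: [0, 0, 0, -7/3, -4/3]
R4 ← R4 + (4)·R3: [0, 0, 0, 0, 12]
R5 ← R5 − (1/4)·R3: [0, 0, 0, 0, 0]
R6 ← R6 − (7/4)·R3: [0, 0, 0, 0, -6]
R6 ← R6 + (1/2)·R4: [0, 0, 0, 0, 0]
Echelon form has 4 nonzero rows, so rank(A) = 4.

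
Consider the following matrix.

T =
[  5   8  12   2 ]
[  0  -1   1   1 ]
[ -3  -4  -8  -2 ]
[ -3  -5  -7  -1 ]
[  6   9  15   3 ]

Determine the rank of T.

2

Row reduce to echelon form.
R3 ← R3 + (3/5)·R1: [0, 4/5, -4/5, -4/5]
R4 ← R4 + (3/5)·R1: [0, -1/5, 1/5, 1/5]
R5 ← R5 − (6/5)·R1: [0, -3/5, 3/5, 3/5]
R3 ← R3 + (4/5)·R2: [0, 0, 0, 0]
R4 ← R4 − (1/5)·R2: [0, 0, 0, 0]
R5 ← R5 − (3/5)·R2: [0, 0, 0, 0]
Echelon form has 2 nonzero rows, so rank(T) = 2.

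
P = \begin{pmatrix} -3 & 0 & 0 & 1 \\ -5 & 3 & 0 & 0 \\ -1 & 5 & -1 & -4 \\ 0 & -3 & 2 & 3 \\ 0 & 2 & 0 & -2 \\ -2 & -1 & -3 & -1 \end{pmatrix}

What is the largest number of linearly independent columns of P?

Row reduce to echelon form.
R2 ← R2 − (5/3)·R1: [0, 3, 0, -5/3]
R3 ← R3 − (1/3)·R1: [0, 5, -1, -13/3]
R6 ← R6 − (2/3)·R1: [0, -1, -3, -5/3]
R3 ← R3 − (5/3)·R2: [0, 0, -1, -14/9]
R4 ← R4 + R2: [0, 0, 2, 4/3]
R5 ← R5 − (2/3)·R2: [0, 0, 0, -8/9]
R6 ← R6 + (1/3)·R2: [0, 0, -3, -20/9]
R4 ← R4 + (2)·R3: [0, 0, 0, -16/9]
R6 ← R6 − (3)·R3: [0, 0, 0, 22/9]
R5 ← R5 − (1/2)·R4: [0, 0, 0, 0]
R6 ← R6 + (11/8)·R4: [0, 0, 0, 0]
Echelon form has 4 nonzero rows, so rank(P) = 4.
The rank gives the maximum number of linearly independent columns: 4.

4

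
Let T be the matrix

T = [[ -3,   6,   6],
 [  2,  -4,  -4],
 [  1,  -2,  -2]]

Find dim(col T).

1

Row reduce to echelon form.
R2 ← R2 + (2/3)·R1: [0, 0, 0]
R3 ← R3 + (1/3)·R1: [0, 0, 0]
Echelon form has 1 nonzero row, so rank(T) = 1.
The column space has dimension equal to the rank: 1.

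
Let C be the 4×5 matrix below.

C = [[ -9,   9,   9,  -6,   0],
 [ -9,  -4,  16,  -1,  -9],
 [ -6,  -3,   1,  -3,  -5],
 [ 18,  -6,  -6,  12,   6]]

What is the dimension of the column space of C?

3

Row reduce to echelon form.
R2 ← R2 − R1: [0, -13, 7, 5, -9]
R3 ← R3 − (2/3)·R1: [0, -9, -5, 1, -5]
R4 ← R4 + (2)·R1: [0, 12, 12, 0, 6]
R3 ← R3 − (9/13)·R2: [0, 0, -128/13, -32/13, 16/13]
R4 ← R4 + (12/13)·R2: [0, 0, 240/13, 60/13, -30/13]
R4 ← R4 + (15/8)·R3: [0, 0, 0, 0, 0]
Echelon form has 3 nonzero rows, so rank(C) = 3.
The column space has dimension equal to the rank: 3.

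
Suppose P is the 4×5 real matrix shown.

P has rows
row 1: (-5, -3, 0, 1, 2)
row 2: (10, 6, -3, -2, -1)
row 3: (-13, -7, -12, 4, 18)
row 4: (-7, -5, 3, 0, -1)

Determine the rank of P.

Row reduce to echelon form.
R2 ← R2 + (2)·R1: [0, 0, -3, 0, 3]
R3 ← R3 − (13/5)·R1: [0, 4/5, -12, 7/5, 64/5]
R4 ← R4 − (7/5)·R1: [0, -4/5, 3, -7/5, -19/5]
Swap R2 ↔ R3
R4 ← R4 + R2: [0, 0, -9, 0, 9]
R4 ← R4 − (3)·R3: [0, 0, 0, 0, 0]
Echelon form has 3 nonzero rows, so rank(P) = 3.

3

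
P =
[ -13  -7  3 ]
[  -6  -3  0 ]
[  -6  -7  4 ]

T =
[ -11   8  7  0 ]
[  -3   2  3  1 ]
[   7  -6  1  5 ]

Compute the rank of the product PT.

First compute PT:
[[185, -136, -109,   8],
 [ 75, -54, -51,  -3],
 [115, -86, -59,  13]]
Now row reduce the product.
R2 ← R2 − (15/37)·R1: [0, 42/37, -252/37, -231/37]
R3 ← R3 − (23/37)·R1: [0, -54/37, 324/37, 297/37]
R3 ← R3 + (9/7)·R2: [0, 0, 0, 0]
2 nonzero rows, so rank(PT) = 2.

2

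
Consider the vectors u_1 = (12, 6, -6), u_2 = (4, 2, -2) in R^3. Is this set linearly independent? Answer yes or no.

no

Form the matrix with these vectors as rows and row reduce.
R2 ← R2 − (1/3)·R1: [0, 0, 0]
1 nonzero row, so the 2 vectors span a space of dimension 1.
Since 1 < 2, the vectors are linearly dependent.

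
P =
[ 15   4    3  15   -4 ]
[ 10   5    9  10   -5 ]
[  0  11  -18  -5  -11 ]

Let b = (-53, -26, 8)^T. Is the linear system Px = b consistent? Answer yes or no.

yes

Row reduce the augmented matrix [P | b].
R2 ← R2 − (2/3)·R1: [0, 7/3, 7, 0, -7/3, 28/3]
R3 ← R3 − (33/7)·R2: [0, 0, -51, -5, 0, -36]
The echelon form has 3 nonzero rows, and every pivot lies in the first 5 columns, so rank(P) = rank([P|b]) = 3.
The system is consistent.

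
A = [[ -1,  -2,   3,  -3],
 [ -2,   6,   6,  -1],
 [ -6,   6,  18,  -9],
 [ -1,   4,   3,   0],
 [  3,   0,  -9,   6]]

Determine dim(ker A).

2

Row reduce to echelon form.
R2 ← R2 − (2)·R1: [0, 10, 0, 5]
R3 ← R3 − (6)·R1: [0, 18, 0, 9]
R4 ← R4 − R1: [0, 6, 0, 3]
R5 ← R5 + (3)·R1: [0, -6, 0, -3]
R3 ← R3 − (9/5)·R2: [0, 0, 0, 0]
R4 ← R4 − (3/5)·R2: [0, 0, 0, 0]
R5 ← R5 + (3/5)·R2: [0, 0, 0, 0]
2 nonzero rows, so rank(A) = 2.
A has 4 columns; by rank–nullity, nullity = 4 − 2 = 2.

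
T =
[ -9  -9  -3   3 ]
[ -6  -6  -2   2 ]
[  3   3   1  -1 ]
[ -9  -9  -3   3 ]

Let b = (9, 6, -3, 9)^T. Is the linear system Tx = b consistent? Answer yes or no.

yes

Row reduce the augmented matrix [T | b].
R2 ← R2 − (2/3)·R1: [0, 0, 0, 0, 0]
R3 ← R3 + (1/3)·R1: [0, 0, 0, 0, 0]
R4 ← R4 − R1: [0, 0, 0, 0, 0]
The echelon form has 1 nonzero rows, and every pivot lies in the first 4 columns, so rank(T) = rank([T|b]) = 1.
The system is consistent.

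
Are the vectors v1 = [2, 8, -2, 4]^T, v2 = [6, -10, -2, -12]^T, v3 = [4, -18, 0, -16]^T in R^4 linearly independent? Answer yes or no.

Form the matrix with these vectors as rows and row reduce.
R2 ← R2 − (3)·R1: [0, -34, 4, -24]
R3 ← R3 − (2)·R1: [0, -34, 4, -24]
R3 ← R3 − R2: [0, 0, 0, 0]
2 nonzero rows, so the 3 vectors span a space of dimension 2.
Since 2 < 3, the vectors are linearly dependent.

no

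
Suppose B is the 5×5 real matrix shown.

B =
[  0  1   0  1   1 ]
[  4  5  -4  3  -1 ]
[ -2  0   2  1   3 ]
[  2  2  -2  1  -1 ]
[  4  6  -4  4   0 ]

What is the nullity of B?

3

Row reduce to echelon form.
Swap R1 ↔ R2
R3 ← R3 + (1/2)·R1: [0, 5/2, 0, 5/2, 5/2]
R4 ← R4 − (1/2)·R1: [0, -1/2, 0, -1/2, -1/2]
R5 ← R5 − R1: [0, 1, 0, 1, 1]
R3 ← R3 − (5/2)·R2: [0, 0, 0, 0, 0]
R4 ← R4 + (1/2)·R2: [0, 0, 0, 0, 0]
R5 ← R5 − R2: [0, 0, 0, 0, 0]
2 nonzero rows, so rank(B) = 2.
B has 5 columns; by rank–nullity, nullity = 5 − 2 = 3.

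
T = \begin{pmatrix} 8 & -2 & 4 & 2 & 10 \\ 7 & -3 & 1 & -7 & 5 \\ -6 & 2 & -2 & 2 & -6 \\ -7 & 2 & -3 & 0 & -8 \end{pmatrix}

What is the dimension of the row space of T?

2

Row reduce to echelon form.
R2 ← R2 − (7/8)·R1: [0, -5/4, -5/2, -35/4, -15/4]
R3 ← R3 + (3/4)·R1: [0, 1/2, 1, 7/2, 3/2]
R4 ← R4 + (7/8)·R1: [0, 1/4, 1/2, 7/4, 3/4]
R3 ← R3 + (2/5)·R2: [0, 0, 0, 0, 0]
R4 ← R4 + (1/5)·R2: [0, 0, 0, 0, 0]
Echelon form has 2 nonzero rows, so rank(T) = 2.
The row space has dimension equal to the rank: 2.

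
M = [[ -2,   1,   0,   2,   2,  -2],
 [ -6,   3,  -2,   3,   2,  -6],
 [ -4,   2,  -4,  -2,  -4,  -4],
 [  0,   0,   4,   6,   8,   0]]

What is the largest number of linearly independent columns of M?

Row reduce to echelon form.
R2 ← R2 − (3)·R1: [0, 0, -2, -3, -4, 0]
R3 ← R3 − (2)·R1: [0, 0, -4, -6, -8, 0]
R3 ← R3 − (2)·R2: [0, 0, 0, 0, 0, 0]
R4 ← R4 + (2)·R2: [0, 0, 0, 0, 0, 0]
Echelon form has 2 nonzero rows, so rank(M) = 2.
The rank gives the maximum number of linearly independent columns: 2.

2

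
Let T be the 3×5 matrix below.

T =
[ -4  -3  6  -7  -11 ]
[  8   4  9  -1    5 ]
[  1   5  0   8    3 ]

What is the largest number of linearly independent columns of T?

3

Row reduce to echelon form.
R2 ← R2 + (2)·R1: [0, -2, 21, -15, -17]
R3 ← R3 + (1/4)·R1: [0, 17/4, 3/2, 25/4, 1/4]
R3 ← R3 + (17/8)·R2: [0, 0, 369/8, -205/8, -287/8]
Echelon form has 3 nonzero rows, so rank(T) = 3.
The rank gives the maximum number of linearly independent columns: 3.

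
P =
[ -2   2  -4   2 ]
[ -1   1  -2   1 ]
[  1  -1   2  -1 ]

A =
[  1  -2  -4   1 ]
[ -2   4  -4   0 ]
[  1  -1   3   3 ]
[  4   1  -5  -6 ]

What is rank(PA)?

First compute PA:
[[ -2,  18, -22, -26],
 [ -1,   9, -11, -13],
 [  1,  -9,  11,  13]]
Now row reduce the product.
R2 ← R2 − (1/2)·R1: [0, 0, 0, 0]
R3 ← R3 + (1/2)·R1: [0, 0, 0, 0]
1 nonzero row, so rank(PA) = 1.

1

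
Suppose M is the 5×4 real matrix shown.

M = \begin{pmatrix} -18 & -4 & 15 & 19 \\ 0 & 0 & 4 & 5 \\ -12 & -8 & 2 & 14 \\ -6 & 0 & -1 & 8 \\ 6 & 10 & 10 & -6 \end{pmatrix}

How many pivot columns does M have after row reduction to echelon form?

Row reduce to echelon form.
R3 ← R3 − (2/3)·R1: [0, -16/3, -8, 4/3]
R4 ← R4 − (1/3)·R1: [0, 4/3, -6, 5/3]
R5 ← R5 + (1/3)·R1: [0, 26/3, 15, 1/3]
Swap R2 ↔ R3
R4 ← R4 + (1/4)·R2: [0, 0, -8, 2]
R5 ← R5 + (13/8)·R2: [0, 0, 2, 5/2]
R4 ← R4 + (2)·R3: [0, 0, 0, 12]
R5 ← R5 − (1/2)·R3: [0, 0, 0, 0]
Echelon form has 4 nonzero rows, so rank(M) = 4.
Each nonzero row contributes one pivot column: 4 pivot columns.

4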